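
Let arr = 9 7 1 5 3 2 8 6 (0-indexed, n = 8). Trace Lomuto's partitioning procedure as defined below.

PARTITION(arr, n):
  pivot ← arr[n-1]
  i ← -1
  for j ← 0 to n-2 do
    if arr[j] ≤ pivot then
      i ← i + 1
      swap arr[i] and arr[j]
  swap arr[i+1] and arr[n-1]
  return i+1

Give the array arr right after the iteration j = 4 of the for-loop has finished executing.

pivot = arr[7] = 6; i = -1
j=0: arr[0]=9 > 6 → no swap
j=1: arr[1]=7 > 6 → no swap
j=2: arr[2]=1 ≤ 6 → i=0, swap arr[0],arr[2] → 1 7 9 5 3 2 8 6
j=3: arr[3]=5 ≤ 6 → i=1, swap arr[1],arr[3] → 1 5 9 7 3 2 8 6
j=4: arr[4]=3 ≤ 6 → i=2, swap arr[2],arr[4] → 1 5 3 7 9 2 8 6
(after j=4) arr = 1 5 3 7 9 2 8 6

1 5 3 7 9 2 8 6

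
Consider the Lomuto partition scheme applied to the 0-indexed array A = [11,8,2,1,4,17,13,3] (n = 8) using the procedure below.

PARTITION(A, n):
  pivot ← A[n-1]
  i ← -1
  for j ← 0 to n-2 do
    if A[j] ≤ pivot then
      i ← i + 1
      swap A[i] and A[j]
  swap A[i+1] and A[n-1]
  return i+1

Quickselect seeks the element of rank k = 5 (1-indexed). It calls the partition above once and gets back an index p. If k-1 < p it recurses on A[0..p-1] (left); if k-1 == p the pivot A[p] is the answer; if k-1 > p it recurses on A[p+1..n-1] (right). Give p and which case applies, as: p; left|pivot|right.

2; right

pivot = A[7] = 3; i = -1
j=0: A[0]=11 > 3 → no swap
j=1: A[1]=8 > 3 → no swap
j=2: A[2]=2 ≤ 3 → i=0, swap A[0],A[2] → [2,8,11,1,4,17,13,3]
j=3: A[3]=1 ≤ 3 → i=1, swap A[1],A[3] → [2,1,11,8,4,17,13,3]
j=4: A[4]=4 > 3 → no swap
j=5: A[5]=17 > 3 → no swap
j=6: A[6]=13 > 3 → no swap
final swap A[2],A[7] → [2,1,3,8,4,17,13,11]; return 2
p = 2; k-1 = 4 > 2 ⇒ right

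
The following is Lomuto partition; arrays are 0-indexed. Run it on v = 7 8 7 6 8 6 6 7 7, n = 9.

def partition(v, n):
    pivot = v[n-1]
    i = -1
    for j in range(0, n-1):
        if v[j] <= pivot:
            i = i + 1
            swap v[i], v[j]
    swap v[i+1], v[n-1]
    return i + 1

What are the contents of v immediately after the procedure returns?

pivot=7, i=-1
j=0: 7≤7, i=0, swap(0,0) ⇒ 7 8 7 6 8 6 6 7 7
j=1: 8>7, skip
j=2: 7≤7, i=1, swap(1,2) ⇒ 7 7 8 6 8 6 6 7 7
j=3: 6≤7, i=2, swap(2,3) ⇒ 7 7 6 8 8 6 6 7 7
j=4: 8>7, skip
j=5: 6≤7, i=3, swap(3,5) ⇒ 7 7 6 6 8 8 6 7 7
j=6: 6≤7, i=4, swap(4,6) ⇒ 7 7 6 6 6 8 8 7 7
j=7: 7≤7, i=5, swap(5,7) ⇒ 7 7 6 6 6 7 8 8 7
swap(6,8) ⇒ 7 7 6 6 6 7 7 8 8; return 6

7 7 6 6 6 7 7 8 8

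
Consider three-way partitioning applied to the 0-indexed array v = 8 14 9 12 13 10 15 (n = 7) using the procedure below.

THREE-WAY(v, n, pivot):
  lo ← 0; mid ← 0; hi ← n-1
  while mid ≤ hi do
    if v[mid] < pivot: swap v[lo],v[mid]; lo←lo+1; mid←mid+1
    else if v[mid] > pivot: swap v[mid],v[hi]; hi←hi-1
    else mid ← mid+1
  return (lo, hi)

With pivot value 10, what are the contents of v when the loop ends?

lo=0 mid=0 hi=6
8<10: swap(0,0), lo=1 mid=1 ⇒ 8 14 9 12 13 10 15
14>10: swap(1,6), hi=5 ⇒ 8 15 9 12 13 10 14
15>10: swap(1,5), hi=4 ⇒ 8 10 9 12 13 15 14
10=10: mid=2
9<10: swap(1,2), lo=2 mid=3 ⇒ 8 9 10 12 13 15 14
12>10: swap(3,4), hi=3 ⇒ 8 9 10 13 12 15 14
13>10: swap(3,3), hi=2 ⇒ 8 9 10 13 12 15 14
done. lo=2 hi=2; v=8 9 10 13 12 15 14

8 9 10 13 12 15 14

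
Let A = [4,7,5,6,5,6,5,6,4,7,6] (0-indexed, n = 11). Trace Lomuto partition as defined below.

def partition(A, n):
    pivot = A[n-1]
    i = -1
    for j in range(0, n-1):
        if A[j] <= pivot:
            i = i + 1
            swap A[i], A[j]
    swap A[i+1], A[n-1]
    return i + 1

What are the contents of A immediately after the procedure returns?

pivot = A[10] = 6; i = -1
j=0: A[0]=4 ≤ 6 → i=0, swap A[0],A[0] (no change) → [4,7,5,6,5,6,5,6,4,7,6]
j=1: A[1]=7 > 6 → no swap
j=2: A[2]=5 ≤ 6 → i=1, swap A[1],A[2] → [4,5,7,6,5,6,5,6,4,7,6]
j=3: A[3]=6 ≤ 6 → i=2, swap A[2],A[3] → [4,5,6,7,5,6,5,6,4,7,6]
j=4: A[4]=5 ≤ 6 → i=3, swap A[3],A[4] → [4,5,6,5,7,6,5,6,4,7,6]
j=5: A[5]=6 ≤ 6 → i=4, swap A[4],A[5] → [4,5,6,5,6,7,5,6,4,7,6]
j=6: A[6]=5 ≤ 6 → i=5, swap A[5],A[6] → [4,5,6,5,6,5,7,6,4,7,6]
j=7: A[7]=6 ≤ 6 → i=6, swap A[6],A[7] → [4,5,6,5,6,5,6,7,4,7,6]
j=8: A[8]=4 ≤ 6 → i=7, swap A[7],A[8] → [4,5,6,5,6,5,6,4,7,7,6]
j=9: A[9]=7 > 6 → no swap
final swap A[8],A[10] → [4,5,6,5,6,5,6,4,6,7,7]; return 8

[4,5,6,5,6,5,6,4,6,7,7]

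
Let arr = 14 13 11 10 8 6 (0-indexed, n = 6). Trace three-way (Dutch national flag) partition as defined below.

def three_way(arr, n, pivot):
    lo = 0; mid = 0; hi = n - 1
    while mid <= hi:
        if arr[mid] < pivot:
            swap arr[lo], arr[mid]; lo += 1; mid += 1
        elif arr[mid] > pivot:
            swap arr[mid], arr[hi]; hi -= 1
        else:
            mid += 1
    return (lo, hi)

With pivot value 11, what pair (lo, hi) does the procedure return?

lo=0 mid=0 hi=5
14>11: swap(0,5), hi=4 ⇒ 6 13 11 10 8 14
6<11: swap(0,0), lo=1 mid=1 ⇒ 6 13 11 10 8 14
13>11: swap(1,4), hi=3 ⇒ 6 8 11 10 13 14
8<11: swap(1,1), lo=2 mid=2 ⇒ 6 8 11 10 13 14
11=11: mid=3
10<11: swap(2,3), lo=3 mid=4 ⇒ 6 8 10 11 13 14
done. lo=3 hi=3; arr=6 8 10 11 13 14

(3, 3)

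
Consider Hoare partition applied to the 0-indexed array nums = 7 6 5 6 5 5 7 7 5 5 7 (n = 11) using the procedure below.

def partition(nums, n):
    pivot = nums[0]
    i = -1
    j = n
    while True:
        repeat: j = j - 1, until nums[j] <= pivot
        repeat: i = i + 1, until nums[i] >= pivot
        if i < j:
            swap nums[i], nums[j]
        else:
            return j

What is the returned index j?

pivot = nums[0] = 7; i = -1, j = 11
j→10 (nums[10]=7≤7), i→0 (nums[0]=7≥7); i<j, swap → 7 6 5 6 5 5 7 7 5 5 7
j→9 (nums[9]=5≤7), i→6 (nums[6]=7≥7); i<j, swap → 7 6 5 6 5 5 5 7 5 7 7
j→8 (nums[8]=5≤7), i→7 (nums[7]=7≥7); i<j, swap → 7 6 5 6 5 5 5 5 7 7 7
j→7, i→8; i≥j, return j=7. nums = 7 6 5 6 5 5 5 5 7 7 7

7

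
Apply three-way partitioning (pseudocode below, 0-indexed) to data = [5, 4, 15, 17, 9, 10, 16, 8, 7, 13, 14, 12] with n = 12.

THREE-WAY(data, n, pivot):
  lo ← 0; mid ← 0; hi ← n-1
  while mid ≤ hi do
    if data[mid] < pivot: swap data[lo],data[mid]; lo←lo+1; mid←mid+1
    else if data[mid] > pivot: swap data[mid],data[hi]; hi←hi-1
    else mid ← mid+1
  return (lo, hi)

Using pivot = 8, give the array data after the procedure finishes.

pivot = 8; lo=0, mid=0, hi=11
data[mid]=5<8: swap data[0],data[0]; lo=1,mid=1 → [5, 4, 15, 17, 9, 10, 16, 8, 7, 13, 14, 12]
data[mid]=4<8: swap data[1],data[1]; lo=2,mid=2 → [5, 4, 15, 17, 9, 10, 16, 8, 7, 13, 14, 12]
data[mid]=15>8: swap data[2],data[11]; hi=10 → [5, 4, 12, 17, 9, 10, 16, 8, 7, 13, 14, 15]
data[mid]=12>8: swap data[2],data[10]; hi=9 → [5, 4, 14, 17, 9, 10, 16, 8, 7, 13, 12, 15]
data[mid]=14>8: swap data[2],data[9]; hi=8 → [5, 4, 13, 17, 9, 10, 16, 8, 7, 14, 12, 15]
data[mid]=13>8: swap data[2],data[8]; hi=7 → [5, 4, 7, 17, 9, 10, 16, 8, 13, 14, 12, 15]
data[mid]=7<8: swap data[2],data[2]; lo=3,mid=3 → [5, 4, 7, 17, 9, 10, 16, 8, 13, 14, 12, 15]
data[mid]=17>8: swap data[3],data[7]; hi=6 → [5, 4, 7, 8, 9, 10, 16, 17, 13, 14, 12, 15]
data[mid]=8=8: mid=4
data[mid]=9>8: swap data[4],data[6]; hi=5 → [5, 4, 7, 8, 16, 10, 9, 17, 13, 14, 12, 15]
data[mid]=16>8: swap data[4],data[5]; hi=4 → [5, 4, 7, 8, 10, 16, 9, 17, 13, 14, 12, 15]
data[mid]=10>8: swap data[4],data[4]; hi=3 → [5, 4, 7, 8, 10, 16, 9, 17, 13, 14, 12, 15]
end: lo=3, hi=3; data = [5, 4, 7, 8, 10, 16, 9, 17, 13, 14, 12, 15]

[5, 4, 7, 8, 10, 16, 9, 17, 13, 14, 12, 15]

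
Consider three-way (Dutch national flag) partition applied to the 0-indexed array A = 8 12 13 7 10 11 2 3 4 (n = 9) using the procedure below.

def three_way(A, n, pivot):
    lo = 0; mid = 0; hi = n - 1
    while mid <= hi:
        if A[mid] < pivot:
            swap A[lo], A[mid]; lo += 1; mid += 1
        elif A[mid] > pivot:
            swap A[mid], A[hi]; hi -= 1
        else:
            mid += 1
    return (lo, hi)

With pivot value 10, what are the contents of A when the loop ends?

8 4 3 7 2 10 11 13 12

pivot = 10; lo=0, mid=0, hi=8
A[mid]=8<10: swap A[0],A[0]; lo=1,mid=1 → 8 12 13 7 10 11 2 3 4
A[mid]=12>10: swap A[1],A[8]; hi=7 → 8 4 13 7 10 11 2 3 12
A[mid]=4<10: swap A[1],A[1]; lo=2,mid=2 → 8 4 13 7 10 11 2 3 12
A[mid]=13>10: swap A[2],A[7]; hi=6 → 8 4 3 7 10 11 2 13 12
A[mid]=3<10: swap A[2],A[2]; lo=3,mid=3 → 8 4 3 7 10 11 2 13 12
A[mid]=7<10: swap A[3],A[3]; lo=4,mid=4 → 8 4 3 7 10 11 2 13 12
A[mid]=10=10: mid=5
A[mid]=11>10: swap A[5],A[6]; hi=5 → 8 4 3 7 10 2 11 13 12
A[mid]=2<10: swap A[4],A[5]; lo=5,mid=6 → 8 4 3 7 2 10 11 13 12
end: lo=5, hi=5; A = 8 4 3 7 2 10 11 13 12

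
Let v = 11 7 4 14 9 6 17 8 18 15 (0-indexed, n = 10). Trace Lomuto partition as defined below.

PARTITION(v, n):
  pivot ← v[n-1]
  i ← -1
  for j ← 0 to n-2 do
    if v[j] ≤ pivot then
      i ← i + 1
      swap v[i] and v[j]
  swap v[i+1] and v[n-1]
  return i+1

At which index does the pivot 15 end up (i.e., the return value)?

pivot = v[9] = 15; i = -1
j=0: v[0]=11 ≤ 15 → i=0, swap v[0],v[0] (no change) → 11 7 4 14 9 6 17 8 18 15
j=1: v[1]=7 ≤ 15 → i=1, swap v[1],v[1] (no change) → 11 7 4 14 9 6 17 8 18 15
j=2: v[2]=4 ≤ 15 → i=2, swap v[2],v[2] (no change) → 11 7 4 14 9 6 17 8 18 15
j=3: v[3]=14 ≤ 15 → i=3, swap v[3],v[3] (no change) → 11 7 4 14 9 6 17 8 18 15
j=4: v[4]=9 ≤ 15 → i=4, swap v[4],v[4] (no change) → 11 7 4 14 9 6 17 8 18 15
j=5: v[5]=6 ≤ 15 → i=5, swap v[5],v[5] (no change) → 11 7 4 14 9 6 17 8 18 15
j=6: v[6]=17 > 15 → no swap
j=7: v[7]=8 ≤ 15 → i=6, swap v[6],v[7] → 11 7 4 14 9 6 8 17 18 15
j=8: v[8]=18 > 15 → no swap
final swap v[7],v[9] → 11 7 4 14 9 6 8 15 18 17; return 7

7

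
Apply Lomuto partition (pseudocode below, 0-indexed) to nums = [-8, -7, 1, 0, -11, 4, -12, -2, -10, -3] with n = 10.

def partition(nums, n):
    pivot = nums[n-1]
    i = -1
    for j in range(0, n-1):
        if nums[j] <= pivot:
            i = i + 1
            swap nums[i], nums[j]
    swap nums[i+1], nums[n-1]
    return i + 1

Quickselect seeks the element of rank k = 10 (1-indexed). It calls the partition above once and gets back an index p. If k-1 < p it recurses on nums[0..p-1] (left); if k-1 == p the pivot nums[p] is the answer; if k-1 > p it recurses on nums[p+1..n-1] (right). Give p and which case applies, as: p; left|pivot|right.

5; right

pivot=-3, i=-1
j=0: -8≤-3, i=0, swap(0,0) ⇒ [-8, -7, 1, 0, -11, 4, -12, -2, -10, -3]
j=1: -7≤-3, i=1, swap(1,1) ⇒ [-8, -7, 1, 0, -11, 4, -12, -2, -10, -3]
j=2: 1>-3, skip
j=3: 0>-3, skip
j=4: -11≤-3, i=2, swap(2,4) ⇒ [-8, -7, -11, 0, 1, 4, -12, -2, -10, -3]
j=5: 4>-3, skip
j=6: -12≤-3, i=3, swap(3,6) ⇒ [-8, -7, -11, -12, 1, 4, 0, -2, -10, -3]
j=7: -2>-3, skip
j=8: -10≤-3, i=4, swap(4,8) ⇒ [-8, -7, -11, -12, -10, 4, 0, -2, 1, -3]
swap(5,9) ⇒ [-8, -7, -11, -12, -10, -3, 0, -2, 1, 4]; return 5
p = 5; k-1 = 9 > 5 ⇒ right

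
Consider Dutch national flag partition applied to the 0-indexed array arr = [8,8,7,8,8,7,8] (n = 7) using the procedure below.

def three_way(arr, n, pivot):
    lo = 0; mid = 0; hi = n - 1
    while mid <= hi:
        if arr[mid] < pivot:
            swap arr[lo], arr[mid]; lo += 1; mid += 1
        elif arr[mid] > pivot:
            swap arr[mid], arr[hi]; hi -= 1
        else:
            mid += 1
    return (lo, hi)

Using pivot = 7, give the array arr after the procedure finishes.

[7,7,8,8,8,8,8]

lo=0 mid=0 hi=6
8>7: swap(0,6), hi=5 ⇒ [8,8,7,8,8,7,8]
8>7: swap(0,5), hi=4 ⇒ [7,8,7,8,8,8,8]
7=7: mid=1
8>7: swap(1,4), hi=3 ⇒ [7,8,7,8,8,8,8]
8>7: swap(1,3), hi=2 ⇒ [7,8,7,8,8,8,8]
8>7: swap(1,2), hi=1 ⇒ [7,7,8,8,8,8,8]
7=7: mid=2
done. lo=0 hi=1; arr=[7,7,8,8,8,8,8]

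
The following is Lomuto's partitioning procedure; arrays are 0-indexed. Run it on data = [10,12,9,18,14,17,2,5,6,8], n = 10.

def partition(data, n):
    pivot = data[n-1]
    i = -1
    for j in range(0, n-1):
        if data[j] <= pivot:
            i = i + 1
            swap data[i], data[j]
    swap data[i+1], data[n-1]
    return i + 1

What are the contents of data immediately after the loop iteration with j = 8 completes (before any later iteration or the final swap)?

pivot = data[9] = 8; i = -1
j=0: data[0]=10 > 8 → no swap
j=1: data[1]=12 > 8 → no swap
j=2: data[2]=9 > 8 → no swap
j=3: data[3]=18 > 8 → no swap
j=4: data[4]=14 > 8 → no swap
j=5: data[5]=17 > 8 → no swap
j=6: data[6]=2 ≤ 8 → i=0, swap data[0],data[6] → [2,12,9,18,14,17,10,5,6,8]
j=7: data[7]=5 ≤ 8 → i=1, swap data[1],data[7] → [2,5,9,18,14,17,10,12,6,8]
j=8: data[8]=6 ≤ 8 → i=2, swap data[2],data[8] → [2,5,6,18,14,17,10,12,9,8]
(after j=8) data = [2,5,6,18,14,17,10,12,9,8]

[2,5,6,18,14,17,10,12,9,8]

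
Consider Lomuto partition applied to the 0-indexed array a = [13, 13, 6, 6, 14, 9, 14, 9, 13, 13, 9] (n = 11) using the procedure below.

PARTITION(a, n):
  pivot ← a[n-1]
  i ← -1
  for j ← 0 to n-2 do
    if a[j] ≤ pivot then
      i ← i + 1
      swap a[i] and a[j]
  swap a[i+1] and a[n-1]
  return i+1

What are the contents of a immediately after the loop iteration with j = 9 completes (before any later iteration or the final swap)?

pivot = a[10] = 9; i = -1
j=0: a[0]=13 > 9 → no swap
j=1: a[1]=13 > 9 → no swap
j=2: a[2]=6 ≤ 9 → i=0, swap a[0],a[2] → [6, 13, 13, 6, 14, 9, 14, 9, 13, 13, 9]
j=3: a[3]=6 ≤ 9 → i=1, swap a[1],a[3] → [6, 6, 13, 13, 14, 9, 14, 9, 13, 13, 9]
j=4: a[4]=14 > 9 → no swap
j=5: a[5]=9 ≤ 9 → i=2, swap a[2],a[5] → [6, 6, 9, 13, 14, 13, 14, 9, 13, 13, 9]
j=6: a[6]=14 > 9 → no swap
j=7: a[7]=9 ≤ 9 → i=3, swap a[3],a[7] → [6, 6, 9, 9, 14, 13, 14, 13, 13, 13, 9]
j=8: a[8]=13 > 9 → no swap
j=9: a[9]=13 > 9 → no swap
(after j=9) a = [6, 6, 9, 9, 14, 13, 14, 13, 13, 13, 9]

[6, 6, 9, 9, 14, 13, 14, 13, 13, 13, 9]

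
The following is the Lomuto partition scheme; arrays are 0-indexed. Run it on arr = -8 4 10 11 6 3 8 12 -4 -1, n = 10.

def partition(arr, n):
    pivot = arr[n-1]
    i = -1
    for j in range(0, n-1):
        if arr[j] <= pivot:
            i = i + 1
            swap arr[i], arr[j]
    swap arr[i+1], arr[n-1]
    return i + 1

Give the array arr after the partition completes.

-8 -4 -1 11 6 3 8 12 4 10

pivot = arr[9] = -1; i = -1
j=0: arr[0]=-8 ≤ -1 → i=0, swap arr[0],arr[0] (no change) → -8 4 10 11 6 3 8 12 -4 -1
j=1: arr[1]=4 > -1 → no swap
j=2: arr[2]=10 > -1 → no swap
j=3: arr[3]=11 > -1 → no swap
j=4: arr[4]=6 > -1 → no swap
j=5: arr[5]=3 > -1 → no swap
j=6: arr[6]=8 > -1 → no swap
j=7: arr[7]=12 > -1 → no swap
j=8: arr[8]=-4 ≤ -1 → i=1, swap arr[1],arr[8] → -8 -4 10 11 6 3 8 12 4 -1
final swap arr[2],arr[9] → -8 -4 -1 11 6 3 8 12 4 10; return 2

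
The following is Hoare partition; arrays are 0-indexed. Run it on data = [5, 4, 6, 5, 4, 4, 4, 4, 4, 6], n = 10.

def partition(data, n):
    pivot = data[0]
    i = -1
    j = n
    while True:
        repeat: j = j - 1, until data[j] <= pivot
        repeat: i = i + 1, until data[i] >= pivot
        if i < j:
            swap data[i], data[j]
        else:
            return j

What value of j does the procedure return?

pivot = data[0] = 5; i = -1, j = 10
j→8 (data[8]=4≤5), i→0 (data[0]=5≥5); i<j, swap → [4, 4, 6, 5, 4, 4, 4, 4, 5, 6]
j→7 (data[7]=4≤5), i→2 (data[2]=6≥5); i<j, swap → [4, 4, 4, 5, 4, 4, 4, 6, 5, 6]
j→6 (data[6]=4≤5), i→3 (data[3]=5≥5); i<j, swap → [4, 4, 4, 4, 4, 4, 5, 6, 5, 6]
j→5, i→6; i≥j, return j=5. data = [4, 4, 4, 4, 4, 4, 5, 6, 5, 6]

5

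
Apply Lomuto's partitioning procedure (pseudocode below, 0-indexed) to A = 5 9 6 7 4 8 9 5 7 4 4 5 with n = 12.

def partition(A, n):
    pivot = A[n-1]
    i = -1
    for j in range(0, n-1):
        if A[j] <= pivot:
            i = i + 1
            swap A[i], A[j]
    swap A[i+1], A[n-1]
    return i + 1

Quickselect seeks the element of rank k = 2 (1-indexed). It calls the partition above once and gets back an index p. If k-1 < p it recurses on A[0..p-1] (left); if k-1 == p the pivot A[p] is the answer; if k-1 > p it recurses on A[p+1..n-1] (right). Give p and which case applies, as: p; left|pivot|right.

pivot = A[11] = 5; i = -1
j=0: A[0]=5 ≤ 5 → i=0, swap A[0],A[0] (no change) → 5 9 6 7 4 8 9 5 7 4 4 5
j=1: A[1]=9 > 5 → no swap
j=2: A[2]=6 > 5 → no swap
j=3: A[3]=7 > 5 → no swap
j=4: A[4]=4 ≤ 5 → i=1, swap A[1],A[4] → 5 4 6 7 9 8 9 5 7 4 4 5
j=5: A[5]=8 > 5 → no swap
j=6: A[6]=9 > 5 → no swap
j=7: A[7]=5 ≤ 5 → i=2, swap A[2],A[7] → 5 4 5 7 9 8 9 6 7 4 4 5
j=8: A[8]=7 > 5 → no swap
j=9: A[9]=4 ≤ 5 → i=3, swap A[3],A[9] → 5 4 5 4 9 8 9 6 7 7 4 5
j=10: A[10]=4 ≤ 5 → i=4, swap A[4],A[10] → 5 4 5 4 4 8 9 6 7 7 9 5
final swap A[5],A[11] → 5 4 5 4 4 5 9 6 7 7 9 8; return 5
p = 5; k-1 = 1 < 5 ⇒ left

5; left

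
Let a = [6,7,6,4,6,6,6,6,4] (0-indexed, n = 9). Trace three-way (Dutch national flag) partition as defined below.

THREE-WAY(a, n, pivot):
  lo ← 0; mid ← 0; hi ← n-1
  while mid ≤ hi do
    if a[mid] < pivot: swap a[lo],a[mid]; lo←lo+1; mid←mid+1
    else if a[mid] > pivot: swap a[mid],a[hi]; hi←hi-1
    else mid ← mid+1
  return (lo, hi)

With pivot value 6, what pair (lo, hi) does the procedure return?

(2, 7)

lo=0 mid=0 hi=8
6=6: mid=1
7>6: swap(1,8), hi=7 ⇒ [6,4,6,4,6,6,6,6,7]
4<6: swap(0,1), lo=1 mid=2 ⇒ [4,6,6,4,6,6,6,6,7]
6=6: mid=3
4<6: swap(1,3), lo=2 mid=4 ⇒ [4,4,6,6,6,6,6,6,7]
6=6: mid=5
6=6: mid=6
6=6: mid=7
6=6: mid=8
done. lo=2 hi=7; a=[4,4,6,6,6,6,6,6,7]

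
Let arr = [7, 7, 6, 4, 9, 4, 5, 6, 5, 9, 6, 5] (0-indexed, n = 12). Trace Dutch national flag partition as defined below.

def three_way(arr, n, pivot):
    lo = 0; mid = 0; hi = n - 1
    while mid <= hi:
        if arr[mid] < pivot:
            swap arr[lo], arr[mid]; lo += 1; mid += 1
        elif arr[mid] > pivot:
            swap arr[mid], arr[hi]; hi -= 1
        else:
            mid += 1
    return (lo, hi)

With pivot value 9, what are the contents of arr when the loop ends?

lo=0 mid=0 hi=11
7<9: swap(0,0), lo=1 mid=1 ⇒ [7, 7, 6, 4, 9, 4, 5, 6, 5, 9, 6, 5]
7<9: swap(1,1), lo=2 mid=2 ⇒ [7, 7, 6, 4, 9, 4, 5, 6, 5, 9, 6, 5]
6<9: swap(2,2), lo=3 mid=3 ⇒ [7, 7, 6, 4, 9, 4, 5, 6, 5, 9, 6, 5]
4<9: swap(3,3), lo=4 mid=4 ⇒ [7, 7, 6, 4, 9, 4, 5, 6, 5, 9, 6, 5]
9=9: mid=5
4<9: swap(4,5), lo=5 mid=6 ⇒ [7, 7, 6, 4, 4, 9, 5, 6, 5, 9, 6, 5]
5<9: swap(5,6), lo=6 mid=7 ⇒ [7, 7, 6, 4, 4, 5, 9, 6, 5, 9, 6, 5]
6<9: swap(6,7), lo=7 mid=8 ⇒ [7, 7, 6, 4, 4, 5, 6, 9, 5, 9, 6, 5]
5<9: swap(7,8), lo=8 mid=9 ⇒ [7, 7, 6, 4, 4, 5, 6, 5, 9, 9, 6, 5]
9=9: mid=10
6<9: swap(8,10), lo=9 mid=11 ⇒ [7, 7, 6, 4, 4, 5, 6, 5, 6, 9, 9, 5]
5<9: swap(9,11), lo=10 mid=12 ⇒ [7, 7, 6, 4, 4, 5, 6, 5, 6, 5, 9, 9]
done. lo=10 hi=11; arr=[7, 7, 6, 4, 4, 5, 6, 5, 6, 5, 9, 9]

[7, 7, 6, 4, 4, 5, 6, 5, 6, 5, 9, 9]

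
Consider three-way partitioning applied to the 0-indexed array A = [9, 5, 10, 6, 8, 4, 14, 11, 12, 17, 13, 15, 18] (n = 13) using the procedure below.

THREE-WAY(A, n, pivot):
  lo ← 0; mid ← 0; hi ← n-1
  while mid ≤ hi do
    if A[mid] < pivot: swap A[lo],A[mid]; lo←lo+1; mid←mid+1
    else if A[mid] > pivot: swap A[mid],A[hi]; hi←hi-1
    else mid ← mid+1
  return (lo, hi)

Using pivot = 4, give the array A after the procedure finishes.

lo=0 mid=0 hi=12
9>4: swap(0,12), hi=11 ⇒ [18, 5, 10, 6, 8, 4, 14, 11, 12, 17, 13, 15, 9]
18>4: swap(0,11), hi=10 ⇒ [15, 5, 10, 6, 8, 4, 14, 11, 12, 17, 13, 18, 9]
15>4: swap(0,10), hi=9 ⇒ [13, 5, 10, 6, 8, 4, 14, 11, 12, 17, 15, 18, 9]
13>4: swap(0,9), hi=8 ⇒ [17, 5, 10, 6, 8, 4, 14, 11, 12, 13, 15, 18, 9]
17>4: swap(0,8), hi=7 ⇒ [12, 5, 10, 6, 8, 4, 14, 11, 17, 13, 15, 18, 9]
12>4: swap(0,7), hi=6 ⇒ [11, 5, 10, 6, 8, 4, 14, 12, 17, 13, 15, 18, 9]
11>4: swap(0,6), hi=5 ⇒ [14, 5, 10, 6, 8, 4, 11, 12, 17, 13, 15, 18, 9]
14>4: swap(0,5), hi=4 ⇒ [4, 5, 10, 6, 8, 14, 11, 12, 17, 13, 15, 18, 9]
4=4: mid=1
5>4: swap(1,4), hi=3 ⇒ [4, 8, 10, 6, 5, 14, 11, 12, 17, 13, 15, 18, 9]
8>4: swap(1,3), hi=2 ⇒ [4, 6, 10, 8, 5, 14, 11, 12, 17, 13, 15, 18, 9]
6>4: swap(1,2), hi=1 ⇒ [4, 10, 6, 8, 5, 14, 11, 12, 17, 13, 15, 18, 9]
10>4: swap(1,1), hi=0 ⇒ [4, 10, 6, 8, 5, 14, 11, 12, 17, 13, 15, 18, 9]
done. lo=0 hi=0; A=[4, 10, 6, 8, 5, 14, 11, 12, 17, 13, 15, 18, 9]

[4, 10, 6, 8, 5, 14, 11, 12, 17, 13, 15, 18, 9]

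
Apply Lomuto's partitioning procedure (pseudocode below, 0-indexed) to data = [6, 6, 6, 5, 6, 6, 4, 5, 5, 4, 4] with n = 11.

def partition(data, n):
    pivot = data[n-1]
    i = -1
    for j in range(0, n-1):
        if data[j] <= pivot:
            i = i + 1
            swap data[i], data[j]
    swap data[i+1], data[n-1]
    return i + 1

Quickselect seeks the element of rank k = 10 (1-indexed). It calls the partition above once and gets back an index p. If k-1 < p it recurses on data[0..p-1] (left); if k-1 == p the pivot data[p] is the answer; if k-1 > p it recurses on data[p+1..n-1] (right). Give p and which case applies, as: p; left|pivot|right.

pivot=4, i=-1
j=0: 6>4, skip
j=1: 6>4, skip
j=2: 6>4, skip
j=3: 5>4, skip
j=4: 6>4, skip
j=5: 6>4, skip
j=6: 4≤4, i=0, swap(0,6) ⇒ [4, 6, 6, 5, 6, 6, 6, 5, 5, 4, 4]
j=7: 5>4, skip
j=8: 5>4, skip
j=9: 4≤4, i=1, swap(1,9) ⇒ [4, 4, 6, 5, 6, 6, 6, 5, 5, 6, 4]
swap(2,10) ⇒ [4, 4, 4, 5, 6, 6, 6, 5, 5, 6, 6]; return 2
p = 2; k-1 = 9 > 2 ⇒ right

2; right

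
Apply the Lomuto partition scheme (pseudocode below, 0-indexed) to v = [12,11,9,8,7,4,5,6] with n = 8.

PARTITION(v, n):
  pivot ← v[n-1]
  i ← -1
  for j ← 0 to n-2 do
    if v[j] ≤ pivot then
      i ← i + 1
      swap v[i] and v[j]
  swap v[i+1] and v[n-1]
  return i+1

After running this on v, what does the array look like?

[4,5,6,8,7,12,11,9]

pivot=6, i=-1
j=0: 12>6, skip
j=1: 11>6, skip
j=2: 9>6, skip
j=3: 8>6, skip
j=4: 7>6, skip
j=5: 4≤6, i=0, swap(0,5) ⇒ [4,11,9,8,7,12,5,6]
j=6: 5≤6, i=1, swap(1,6) ⇒ [4,5,9,8,7,12,11,6]
swap(2,7) ⇒ [4,5,6,8,7,12,11,9]; return 2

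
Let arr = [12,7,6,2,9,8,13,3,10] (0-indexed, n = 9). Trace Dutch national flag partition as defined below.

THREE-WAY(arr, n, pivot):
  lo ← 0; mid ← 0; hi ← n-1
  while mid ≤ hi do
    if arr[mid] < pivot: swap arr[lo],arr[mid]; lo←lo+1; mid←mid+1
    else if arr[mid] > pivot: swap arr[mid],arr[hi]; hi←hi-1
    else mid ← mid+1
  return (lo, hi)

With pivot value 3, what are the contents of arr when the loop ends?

[2,3,6,9,8,13,7,10,12]

lo=0 mid=0 hi=8
12>3: swap(0,8), hi=7 ⇒ [10,7,6,2,9,8,13,3,12]
10>3: swap(0,7), hi=6 ⇒ [3,7,6,2,9,8,13,10,12]
3=3: mid=1
7>3: swap(1,6), hi=5 ⇒ [3,13,6,2,9,8,7,10,12]
13>3: swap(1,5), hi=4 ⇒ [3,8,6,2,9,13,7,10,12]
8>3: swap(1,4), hi=3 ⇒ [3,9,6,2,8,13,7,10,12]
9>3: swap(1,3), hi=2 ⇒ [3,2,6,9,8,13,7,10,12]
2<3: swap(0,1), lo=1 mid=2 ⇒ [2,3,6,9,8,13,7,10,12]
6>3: swap(2,2), hi=1 ⇒ [2,3,6,9,8,13,7,10,12]
done. lo=1 hi=1; arr=[2,3,6,9,8,13,7,10,12]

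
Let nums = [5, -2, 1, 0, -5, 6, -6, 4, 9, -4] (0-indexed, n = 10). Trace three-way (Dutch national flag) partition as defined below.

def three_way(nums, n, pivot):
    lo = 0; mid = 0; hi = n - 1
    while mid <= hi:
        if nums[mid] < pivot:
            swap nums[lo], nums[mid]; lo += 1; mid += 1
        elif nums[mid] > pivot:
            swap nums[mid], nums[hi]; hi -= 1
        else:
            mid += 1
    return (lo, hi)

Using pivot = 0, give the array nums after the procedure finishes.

[-4, -2, -6, -5, 0, 6, 4, 9, 1, 5]

pivot = 0; lo=0, mid=0, hi=9
nums[mid]=5>0: swap nums[0],nums[9]; hi=8 → [-4, -2, 1, 0, -5, 6, -6, 4, 9, 5]
nums[mid]=-4<0: swap nums[0],nums[0]; lo=1,mid=1 → [-4, -2, 1, 0, -5, 6, -6, 4, 9, 5]
nums[mid]=-2<0: swap nums[1],nums[1]; lo=2,mid=2 → [-4, -2, 1, 0, -5, 6, -6, 4, 9, 5]
nums[mid]=1>0: swap nums[2],nums[8]; hi=7 → [-4, -2, 9, 0, -5, 6, -6, 4, 1, 5]
nums[mid]=9>0: swap nums[2],nums[7]; hi=6 → [-4, -2, 4, 0, -5, 6, -6, 9, 1, 5]
nums[mid]=4>0: swap nums[2],nums[6]; hi=5 → [-4, -2, -6, 0, -5, 6, 4, 9, 1, 5]
nums[mid]=-6<0: swap nums[2],nums[2]; lo=3,mid=3 → [-4, -2, -6, 0, -5, 6, 4, 9, 1, 5]
nums[mid]=0=0: mid=4
nums[mid]=-5<0: swap nums[3],nums[4]; lo=4,mid=5 → [-4, -2, -6, -5, 0, 6, 4, 9, 1, 5]
nums[mid]=6>0: swap nums[5],nums[5]; hi=4 → [-4, -2, -6, -5, 0, 6, 4, 9, 1, 5]
end: lo=4, hi=4; nums = [-4, -2, -6, -5, 0, 6, 4, 9, 1, 5]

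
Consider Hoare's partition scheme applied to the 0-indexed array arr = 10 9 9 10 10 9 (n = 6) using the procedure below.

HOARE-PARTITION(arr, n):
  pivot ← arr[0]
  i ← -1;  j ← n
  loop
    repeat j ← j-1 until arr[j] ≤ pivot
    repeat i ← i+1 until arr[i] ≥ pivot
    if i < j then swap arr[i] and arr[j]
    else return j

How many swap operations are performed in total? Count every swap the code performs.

2

pivot = arr[0] = 10; i = -1, j = 6
j→5 (arr[5]=9≤10), i→0 (arr[0]=10≥10); i<j, swap → 9 9 9 10 10 10
j→4 (arr[4]=10≤10), i→3 (arr[3]=10≥10); i<j, swap → 9 9 9 10 10 10
j→3, i→4; i≥j, return j=3. arr = 9 9 9 10 10 10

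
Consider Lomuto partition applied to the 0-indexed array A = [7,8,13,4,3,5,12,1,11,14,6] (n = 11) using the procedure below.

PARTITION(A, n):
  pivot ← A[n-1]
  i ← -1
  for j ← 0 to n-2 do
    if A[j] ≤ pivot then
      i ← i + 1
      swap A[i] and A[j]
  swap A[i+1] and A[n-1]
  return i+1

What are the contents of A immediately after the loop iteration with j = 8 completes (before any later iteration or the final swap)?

pivot=6, i=-1
j=0: 7>6, skip
j=1: 8>6, skip
j=2: 13>6, skip
j=3: 4≤6, i=0, swap(0,3) ⇒ [4,8,13,7,3,5,12,1,11,14,6]
j=4: 3≤6, i=1, swap(1,4) ⇒ [4,3,13,7,8,5,12,1,11,14,6]
j=5: 5≤6, i=2, swap(2,5) ⇒ [4,3,5,7,8,13,12,1,11,14,6]
j=6: 12>6, skip
j=7: 1≤6, i=3, swap(3,7) ⇒ [4,3,5,1,8,13,12,7,11,14,6]
j=8: 11>6, skip
(after j=8) A = [4,3,5,1,8,13,12,7,11,14,6]

[4,3,5,1,8,13,12,7,11,14,6]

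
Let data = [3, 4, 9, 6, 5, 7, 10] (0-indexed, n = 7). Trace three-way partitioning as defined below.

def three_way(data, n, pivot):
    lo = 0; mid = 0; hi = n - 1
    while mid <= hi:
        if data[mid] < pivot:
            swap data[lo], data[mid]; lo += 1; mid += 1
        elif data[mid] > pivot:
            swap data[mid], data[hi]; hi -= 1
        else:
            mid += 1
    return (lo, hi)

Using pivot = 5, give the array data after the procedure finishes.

[3, 4, 5, 6, 7, 10, 9]

lo=0 mid=0 hi=6
3<5: swap(0,0), lo=1 mid=1 ⇒ [3, 4, 9, 6, 5, 7, 10]
4<5: swap(1,1), lo=2 mid=2 ⇒ [3, 4, 9, 6, 5, 7, 10]
9>5: swap(2,6), hi=5 ⇒ [3, 4, 10, 6, 5, 7, 9]
10>5: swap(2,5), hi=4 ⇒ [3, 4, 7, 6, 5, 10, 9]
7>5: swap(2,4), hi=3 ⇒ [3, 4, 5, 6, 7, 10, 9]
5=5: mid=3
6>5: swap(3,3), hi=2 ⇒ [3, 4, 5, 6, 7, 10, 9]
done. lo=2 hi=2; data=[3, 4, 5, 6, 7, 10, 9]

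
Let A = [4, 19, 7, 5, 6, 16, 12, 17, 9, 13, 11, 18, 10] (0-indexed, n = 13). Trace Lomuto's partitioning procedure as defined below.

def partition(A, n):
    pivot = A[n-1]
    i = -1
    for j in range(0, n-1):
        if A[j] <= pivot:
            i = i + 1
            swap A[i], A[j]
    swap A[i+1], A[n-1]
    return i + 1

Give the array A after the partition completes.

pivot = A[12] = 10; i = -1
j=0: A[0]=4 ≤ 10 → i=0, swap A[0],A[0] (no change) → [4, 19, 7, 5, 6, 16, 12, 17, 9, 13, 11, 18, 10]
j=1: A[1]=19 > 10 → no swap
j=2: A[2]=7 ≤ 10 → i=1, swap A[1],A[2] → [4, 7, 19, 5, 6, 16, 12, 17, 9, 13, 11, 18, 10]
j=3: A[3]=5 ≤ 10 → i=2, swap A[2],A[3] → [4, 7, 5, 19, 6, 16, 12, 17, 9, 13, 11, 18, 10]
j=4: A[4]=6 ≤ 10 → i=3, swap A[3],A[4] → [4, 7, 5, 6, 19, 16, 12, 17, 9, 13, 11, 18, 10]
j=5: A[5]=16 > 10 → no swap
j=6: A[6]=12 > 10 → no swap
j=7: A[7]=17 > 10 → no swap
j=8: A[8]=9 ≤ 10 → i=4, swap A[4],A[8] → [4, 7, 5, 6, 9, 16, 12, 17, 19, 13, 11, 18, 10]
j=9: A[9]=13 > 10 → no swap
j=10: A[10]=11 > 10 → no swap
j=11: A[11]=18 > 10 → no swap
final swap A[5],A[12] → [4, 7, 5, 6, 9, 10, 12, 17, 19, 13, 11, 18, 16]; return 5

[4, 7, 5, 6, 9, 10, 12, 17, 19, 13, 11, 18, 16]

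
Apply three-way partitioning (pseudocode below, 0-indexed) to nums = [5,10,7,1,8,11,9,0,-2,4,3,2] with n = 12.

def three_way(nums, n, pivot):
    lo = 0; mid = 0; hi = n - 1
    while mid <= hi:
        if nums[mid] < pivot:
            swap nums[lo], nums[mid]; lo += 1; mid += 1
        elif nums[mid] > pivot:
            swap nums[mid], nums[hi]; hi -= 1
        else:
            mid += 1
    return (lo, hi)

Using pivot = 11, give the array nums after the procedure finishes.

lo=0 mid=0 hi=11
5<11: swap(0,0), lo=1 mid=1 ⇒ [5,10,7,1,8,11,9,0,-2,4,3,2]
10<11: swap(1,1), lo=2 mid=2 ⇒ [5,10,7,1,8,11,9,0,-2,4,3,2]
7<11: swap(2,2), lo=3 mid=3 ⇒ [5,10,7,1,8,11,9,0,-2,4,3,2]
1<11: swap(3,3), lo=4 mid=4 ⇒ [5,10,7,1,8,11,9,0,-2,4,3,2]
8<11: swap(4,4), lo=5 mid=5 ⇒ [5,10,7,1,8,11,9,0,-2,4,3,2]
11=11: mid=6
9<11: swap(5,6), lo=6 mid=7 ⇒ [5,10,7,1,8,9,11,0,-2,4,3,2]
0<11: swap(6,7), lo=7 mid=8 ⇒ [5,10,7,1,8,9,0,11,-2,4,3,2]
-2<11: swap(7,8), lo=8 mid=9 ⇒ [5,10,7,1,8,9,0,-2,11,4,3,2]
4<11: swap(8,9), lo=9 mid=10 ⇒ [5,10,7,1,8,9,0,-2,4,11,3,2]
3<11: swap(9,10), lo=10 mid=11 ⇒ [5,10,7,1,8,9,0,-2,4,3,11,2]
2<11: swap(10,11), lo=11 mid=12 ⇒ [5,10,7,1,8,9,0,-2,4,3,2,11]
done. lo=11 hi=11; nums=[5,10,7,1,8,9,0,-2,4,3,2,11]

[5,10,7,1,8,9,0,-2,4,3,2,11]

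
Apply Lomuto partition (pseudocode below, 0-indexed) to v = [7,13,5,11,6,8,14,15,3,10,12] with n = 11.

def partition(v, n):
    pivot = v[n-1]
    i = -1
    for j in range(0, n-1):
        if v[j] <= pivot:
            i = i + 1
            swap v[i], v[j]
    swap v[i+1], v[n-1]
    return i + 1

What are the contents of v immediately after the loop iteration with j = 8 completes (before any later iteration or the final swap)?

[7,5,11,6,8,3,14,15,13,10,12]

pivot=12, i=-1
j=0: 7≤12, i=0, swap(0,0) ⇒ [7,13,5,11,6,8,14,15,3,10,12]
j=1: 13>12, skip
j=2: 5≤12, i=1, swap(1,2) ⇒ [7,5,13,11,6,8,14,15,3,10,12]
j=3: 11≤12, i=2, swap(2,3) ⇒ [7,5,11,13,6,8,14,15,3,10,12]
j=4: 6≤12, i=3, swap(3,4) ⇒ [7,5,11,6,13,8,14,15,3,10,12]
j=5: 8≤12, i=4, swap(4,5) ⇒ [7,5,11,6,8,13,14,15,3,10,12]
j=6: 14>12, skip
j=7: 15>12, skip
j=8: 3≤12, i=5, swap(5,8) ⇒ [7,5,11,6,8,3,14,15,13,10,12]
(after j=8) v = [7,5,11,6,8,3,14,15,13,10,12]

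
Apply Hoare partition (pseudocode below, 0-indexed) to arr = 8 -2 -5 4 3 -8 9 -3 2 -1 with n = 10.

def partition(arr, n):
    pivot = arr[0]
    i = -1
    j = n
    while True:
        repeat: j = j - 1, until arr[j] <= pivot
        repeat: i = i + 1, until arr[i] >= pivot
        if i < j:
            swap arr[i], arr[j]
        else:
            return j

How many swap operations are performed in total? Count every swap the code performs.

pivot = arr[0] = 8; i = -1, j = 10
j→9 (arr[9]=-1≤8), i→0 (arr[0]=8≥8); i<j, swap → -1 -2 -5 4 3 -8 9 -3 2 8
j→8 (arr[8]=2≤8), i→6 (arr[6]=9≥8); i<j, swap → -1 -2 -5 4 3 -8 2 -3 9 8
j→7, i→8; i≥j, return j=7. arr = -1 -2 -5 4 3 -8 2 -3 9 8

2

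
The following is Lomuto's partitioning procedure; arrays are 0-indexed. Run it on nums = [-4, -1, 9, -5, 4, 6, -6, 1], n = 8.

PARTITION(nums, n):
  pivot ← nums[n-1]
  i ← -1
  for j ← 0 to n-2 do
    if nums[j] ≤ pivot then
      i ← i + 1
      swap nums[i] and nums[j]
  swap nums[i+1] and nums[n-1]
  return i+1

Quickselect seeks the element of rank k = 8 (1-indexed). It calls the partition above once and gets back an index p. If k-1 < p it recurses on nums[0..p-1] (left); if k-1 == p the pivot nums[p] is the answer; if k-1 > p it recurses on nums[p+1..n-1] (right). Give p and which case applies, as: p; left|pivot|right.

pivot=1, i=-1
j=0: -4≤1, i=0, swap(0,0) ⇒ [-4, -1, 9, -5, 4, 6, -6, 1]
j=1: -1≤1, i=1, swap(1,1) ⇒ [-4, -1, 9, -5, 4, 6, -6, 1]
j=2: 9>1, skip
j=3: -5≤1, i=2, swap(2,3) ⇒ [-4, -1, -5, 9, 4, 6, -6, 1]
j=4: 4>1, skip
j=5: 6>1, skip
j=6: -6≤1, i=3, swap(3,6) ⇒ [-4, -1, -5, -6, 4, 6, 9, 1]
swap(4,7) ⇒ [-4, -1, -5, -6, 1, 6, 9, 4]; return 4
p = 4; k-1 = 7 > 4 ⇒ right

4; right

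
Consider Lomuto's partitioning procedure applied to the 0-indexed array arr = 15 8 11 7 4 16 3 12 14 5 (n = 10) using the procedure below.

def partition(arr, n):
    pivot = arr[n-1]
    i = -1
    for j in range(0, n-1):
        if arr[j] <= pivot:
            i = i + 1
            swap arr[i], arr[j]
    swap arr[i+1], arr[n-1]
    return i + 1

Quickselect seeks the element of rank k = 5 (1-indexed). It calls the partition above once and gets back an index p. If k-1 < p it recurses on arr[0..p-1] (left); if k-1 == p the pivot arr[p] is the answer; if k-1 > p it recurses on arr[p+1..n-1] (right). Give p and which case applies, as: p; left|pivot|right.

pivot=5, i=-1
j=0: 15>5, skip
j=1: 8>5, skip
j=2: 11>5, skip
j=3: 7>5, skip
j=4: 4≤5, i=0, swap(0,4) ⇒ 4 8 11 7 15 16 3 12 14 5
j=5: 16>5, skip
j=6: 3≤5, i=1, swap(1,6) ⇒ 4 3 11 7 15 16 8 12 14 5
j=7: 12>5, skip
j=8: 14>5, skip
swap(2,9) ⇒ 4 3 5 7 15 16 8 12 14 11; return 2
p = 2; k-1 = 4 > 2 ⇒ right

2; right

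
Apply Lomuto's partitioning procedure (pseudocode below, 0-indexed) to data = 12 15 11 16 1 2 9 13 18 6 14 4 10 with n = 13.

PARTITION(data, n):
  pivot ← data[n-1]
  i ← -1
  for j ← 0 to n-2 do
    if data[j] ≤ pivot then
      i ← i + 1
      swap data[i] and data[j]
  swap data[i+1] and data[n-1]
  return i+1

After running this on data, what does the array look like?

pivot = data[12] = 10; i = -1
j=0: data[0]=12 > 10 → no swap
j=1: data[1]=15 > 10 → no swap
j=2: data[2]=11 > 10 → no swap
j=3: data[3]=16 > 10 → no swap
j=4: data[4]=1 ≤ 10 → i=0, swap data[0],data[4] → 1 15 11 16 12 2 9 13 18 6 14 4 10
j=5: data[5]=2 ≤ 10 → i=1, swap data[1],data[5] → 1 2 11 16 12 15 9 13 18 6 14 4 10
j=6: data[6]=9 ≤ 10 → i=2, swap data[2],data[6] → 1 2 9 16 12 15 11 13 18 6 14 4 10
j=7: data[7]=13 > 10 → no swap
j=8: data[8]=18 > 10 → no swap
j=9: data[9]=6 ≤ 10 → i=3, swap data[3],data[9] → 1 2 9 6 12 15 11 13 18 16 14 4 10
j=10: data[10]=14 > 10 → no swap
j=11: data[11]=4 ≤ 10 → i=4, swap data[4],data[11] → 1 2 9 6 4 15 11 13 18 16 14 12 10
final swap data[5],data[12] → 1 2 9 6 4 10 11 13 18 16 14 12 15; return 5

1 2 9 6 4 10 11 13 18 16 14 12 15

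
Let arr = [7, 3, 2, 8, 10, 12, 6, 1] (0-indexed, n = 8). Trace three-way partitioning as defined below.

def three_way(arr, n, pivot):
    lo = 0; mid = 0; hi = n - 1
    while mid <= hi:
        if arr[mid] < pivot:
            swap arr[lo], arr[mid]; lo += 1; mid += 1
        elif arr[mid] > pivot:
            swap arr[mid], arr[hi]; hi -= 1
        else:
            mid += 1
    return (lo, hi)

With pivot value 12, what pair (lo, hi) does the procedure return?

(7, 7)

pivot = 12; lo=0, mid=0, hi=7
arr[mid]=7<12: swap arr[0],arr[0]; lo=1,mid=1 → [7, 3, 2, 8, 10, 12, 6, 1]
arr[mid]=3<12: swap arr[1],arr[1]; lo=2,mid=2 → [7, 3, 2, 8, 10, 12, 6, 1]
arr[mid]=2<12: swap arr[2],arr[2]; lo=3,mid=3 → [7, 3, 2, 8, 10, 12, 6, 1]
arr[mid]=8<12: swap arr[3],arr[3]; lo=4,mid=4 → [7, 3, 2, 8, 10, 12, 6, 1]
arr[mid]=10<12: swap arr[4],arr[4]; lo=5,mid=5 → [7, 3, 2, 8, 10, 12, 6, 1]
arr[mid]=12=12: mid=6
arr[mid]=6<12: swap arr[5],arr[6]; lo=6,mid=7 → [7, 3, 2, 8, 10, 6, 12, 1]
arr[mid]=1<12: swap arr[6],arr[7]; lo=7,mid=8 → [7, 3, 2, 8, 10, 6, 1, 12]
end: lo=7, hi=7; arr = [7, 3, 2, 8, 10, 6, 1, 12]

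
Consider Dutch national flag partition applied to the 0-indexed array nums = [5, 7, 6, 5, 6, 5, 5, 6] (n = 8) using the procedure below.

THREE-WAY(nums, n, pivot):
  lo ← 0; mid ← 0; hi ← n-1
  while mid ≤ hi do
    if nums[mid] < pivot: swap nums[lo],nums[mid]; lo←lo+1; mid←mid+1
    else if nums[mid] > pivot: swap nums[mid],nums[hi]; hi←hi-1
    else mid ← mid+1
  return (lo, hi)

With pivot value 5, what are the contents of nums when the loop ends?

[5, 5, 5, 5, 6, 6, 6, 7]

lo=0 mid=0 hi=7
5=5: mid=1
7>5: swap(1,7), hi=6 ⇒ [5, 6, 6, 5, 6, 5, 5, 7]
6>5: swap(1,6), hi=5 ⇒ [5, 5, 6, 5, 6, 5, 6, 7]
5=5: mid=2
6>5: swap(2,5), hi=4 ⇒ [5, 5, 5, 5, 6, 6, 6, 7]
5=5: mid=3
5=5: mid=4
6>5: swap(4,4), hi=3 ⇒ [5, 5, 5, 5, 6, 6, 6, 7]
done. lo=0 hi=3; nums=[5, 5, 5, 5, 6, 6, 6, 7]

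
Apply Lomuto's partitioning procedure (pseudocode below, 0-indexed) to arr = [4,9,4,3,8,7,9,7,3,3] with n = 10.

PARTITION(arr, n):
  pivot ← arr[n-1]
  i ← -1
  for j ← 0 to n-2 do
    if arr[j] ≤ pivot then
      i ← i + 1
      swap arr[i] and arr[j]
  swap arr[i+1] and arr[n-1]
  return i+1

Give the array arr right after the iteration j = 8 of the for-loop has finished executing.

pivot=3, i=-1
j=0: 4>3, skip
j=1: 9>3, skip
j=2: 4>3, skip
j=3: 3≤3, i=0, swap(0,3) ⇒ [3,9,4,4,8,7,9,7,3,3]
j=4: 8>3, skip
j=5: 7>3, skip
j=6: 9>3, skip
j=7: 7>3, skip
j=8: 3≤3, i=1, swap(1,8) ⇒ [3,3,4,4,8,7,9,7,9,3]
(after j=8) arr = [3,3,4,4,8,7,9,7,9,3]

[3,3,4,4,8,7,9,7,9,3]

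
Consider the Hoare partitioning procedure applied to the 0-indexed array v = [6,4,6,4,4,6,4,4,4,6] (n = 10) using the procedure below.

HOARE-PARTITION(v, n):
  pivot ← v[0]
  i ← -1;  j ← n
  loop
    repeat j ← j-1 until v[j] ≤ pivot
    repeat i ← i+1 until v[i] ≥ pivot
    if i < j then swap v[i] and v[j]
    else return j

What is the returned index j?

6

pivot=6
j stops at 9 (6), i stops at 0 (6); swap ⇒ [6,4,6,4,4,6,4,4,4,6]
j stops at 8 (4), i stops at 2 (6); swap ⇒ [6,4,4,4,4,6,4,4,6,6]
j stops at 7 (4), i stops at 5 (6); swap ⇒ [6,4,4,4,4,4,4,6,6,6]
j stops at 6, i stops at 7; i≥j ⇒ return 6. v=[6,4,4,4,4,4,4,6,6,6]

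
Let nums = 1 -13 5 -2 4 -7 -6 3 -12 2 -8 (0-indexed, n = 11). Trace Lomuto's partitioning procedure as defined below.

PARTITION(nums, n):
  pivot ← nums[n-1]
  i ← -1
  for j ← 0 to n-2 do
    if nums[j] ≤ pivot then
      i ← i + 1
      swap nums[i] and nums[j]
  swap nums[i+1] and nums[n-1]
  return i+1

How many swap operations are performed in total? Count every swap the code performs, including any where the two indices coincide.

3

pivot=-8, i=-1
j=0: 1>-8, skip
j=1: -13≤-8, i=0, swap(0,1) ⇒ -13 1 5 -2 4 -7 -6 3 -12 2 -8
j=2: 5>-8, skip
j=3: -2>-8, skip
j=4: 4>-8, skip
j=5: -7>-8, skip
j=6: -6>-8, skip
j=7: 3>-8, skip
j=8: -12≤-8, i=1, swap(1,8) ⇒ -13 -12 5 -2 4 -7 -6 3 1 2 -8
j=9: 2>-8, skip
swap(2,10) ⇒ -13 -12 -8 -2 4 -7 -6 3 1 2 5; return 2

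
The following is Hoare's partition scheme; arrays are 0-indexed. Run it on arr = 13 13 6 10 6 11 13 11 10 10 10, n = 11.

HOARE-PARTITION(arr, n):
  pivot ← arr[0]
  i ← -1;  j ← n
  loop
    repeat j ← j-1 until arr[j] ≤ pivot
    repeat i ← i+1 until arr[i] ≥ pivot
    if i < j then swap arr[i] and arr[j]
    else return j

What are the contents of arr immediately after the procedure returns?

10 10 6 10 6 11 10 11 13 13 13

pivot=13
j stops at 10 (10), i stops at 0 (13); swap ⇒ 10 13 6 10 6 11 13 11 10 10 13
j stops at 9 (10), i stops at 1 (13); swap ⇒ 10 10 6 10 6 11 13 11 10 13 13
j stops at 8 (10), i stops at 6 (13); swap ⇒ 10 10 6 10 6 11 10 11 13 13 13
j stops at 7, i stops at 8; i≥j ⇒ return 7. arr=10 10 6 10 6 11 10 11 13 13 13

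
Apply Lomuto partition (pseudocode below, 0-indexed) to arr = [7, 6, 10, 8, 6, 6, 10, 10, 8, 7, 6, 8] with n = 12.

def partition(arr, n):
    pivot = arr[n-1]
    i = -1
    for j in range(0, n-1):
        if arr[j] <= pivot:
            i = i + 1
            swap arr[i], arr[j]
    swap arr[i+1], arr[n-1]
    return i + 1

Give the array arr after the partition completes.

[7, 6, 8, 6, 6, 8, 7, 6, 8, 10, 10, 10]

pivot = arr[11] = 8; i = -1
j=0: arr[0]=7 ≤ 8 → i=0, swap arr[0],arr[0] (no change) → [7, 6, 10, 8, 6, 6, 10, 10, 8, 7, 6, 8]
j=1: arr[1]=6 ≤ 8 → i=1, swap arr[1],arr[1] (no change) → [7, 6, 10, 8, 6, 6, 10, 10, 8, 7, 6, 8]
j=2: arr[2]=10 > 8 → no swap
j=3: arr[3]=8 ≤ 8 → i=2, swap arr[2],arr[3] → [7, 6, 8, 10, 6, 6, 10, 10, 8, 7, 6, 8]
j=4: arr[4]=6 ≤ 8 → i=3, swap arr[3],arr[4] → [7, 6, 8, 6, 10, 6, 10, 10, 8, 7, 6, 8]
j=5: arr[5]=6 ≤ 8 → i=4, swap arr[4],arr[5] → [7, 6, 8, 6, 6, 10, 10, 10, 8, 7, 6, 8]
j=6: arr[6]=10 > 8 → no swap
j=7: arr[7]=10 > 8 → no swap
j=8: arr[8]=8 ≤ 8 → i=5, swap arr[5],arr[8] → [7, 6, 8, 6, 6, 8, 10, 10, 10, 7, 6, 8]
j=9: arr[9]=7 ≤ 8 → i=6, swap arr[6],arr[9] → [7, 6, 8, 6, 6, 8, 7, 10, 10, 10, 6, 8]
j=10: arr[10]=6 ≤ 8 → i=7, swap arr[7],arr[10] → [7, 6, 8, 6, 6, 8, 7, 6, 10, 10, 10, 8]
final swap arr[8],arr[11] → [7, 6, 8, 6, 6, 8, 7, 6, 8, 10, 10, 10]; return 8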